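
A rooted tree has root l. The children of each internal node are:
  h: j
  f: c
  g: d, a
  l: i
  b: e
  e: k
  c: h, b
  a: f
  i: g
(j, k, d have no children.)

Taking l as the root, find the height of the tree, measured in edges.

8

A deepest node is k, reached by l–i–g–a–f–c–b–e–k.
That path has 8 edges, so the height is 8.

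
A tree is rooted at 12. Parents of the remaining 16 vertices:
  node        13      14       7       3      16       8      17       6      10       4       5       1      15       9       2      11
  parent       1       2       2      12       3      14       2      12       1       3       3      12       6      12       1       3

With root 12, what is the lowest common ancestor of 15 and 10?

Ancestors of 15 (toward the root): 15, 6, 12.
Ancestors of 10: 10, 1, 12.
The deepest node appearing in both lists is 12.

12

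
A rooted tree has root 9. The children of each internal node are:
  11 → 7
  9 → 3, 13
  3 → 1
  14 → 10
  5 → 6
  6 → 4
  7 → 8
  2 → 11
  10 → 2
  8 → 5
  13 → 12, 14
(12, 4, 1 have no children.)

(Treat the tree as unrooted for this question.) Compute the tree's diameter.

12

Starting from 1, a farthest node is 4 at distance 12.
One longest path: 1 - 3 - 9 - 13 - 14 - 10 - 2 - 11 - 7 - 8 - 5 - 6 - 4.
So the diameter is 12.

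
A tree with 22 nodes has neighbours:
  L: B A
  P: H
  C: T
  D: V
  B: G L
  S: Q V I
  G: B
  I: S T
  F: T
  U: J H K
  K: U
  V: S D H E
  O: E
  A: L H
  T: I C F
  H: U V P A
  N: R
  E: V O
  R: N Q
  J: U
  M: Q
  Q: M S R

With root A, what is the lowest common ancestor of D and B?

Ancestors of D (toward the root): D, V, H, A.
Ancestors of B: B, L, A.
The deepest node appearing in both lists is A.

A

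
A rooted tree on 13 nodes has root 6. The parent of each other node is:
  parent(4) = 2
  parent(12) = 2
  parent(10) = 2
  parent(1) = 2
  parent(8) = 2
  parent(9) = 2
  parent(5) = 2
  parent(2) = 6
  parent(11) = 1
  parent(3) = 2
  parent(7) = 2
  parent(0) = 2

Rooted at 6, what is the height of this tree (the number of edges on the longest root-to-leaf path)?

3

11 sits deepest: 6–2–1–11 — 3 edges from the root.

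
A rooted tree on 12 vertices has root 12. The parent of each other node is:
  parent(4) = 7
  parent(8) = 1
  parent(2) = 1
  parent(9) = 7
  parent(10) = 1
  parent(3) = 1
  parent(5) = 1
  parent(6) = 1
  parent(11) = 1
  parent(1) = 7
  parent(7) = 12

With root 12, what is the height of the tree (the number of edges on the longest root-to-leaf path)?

3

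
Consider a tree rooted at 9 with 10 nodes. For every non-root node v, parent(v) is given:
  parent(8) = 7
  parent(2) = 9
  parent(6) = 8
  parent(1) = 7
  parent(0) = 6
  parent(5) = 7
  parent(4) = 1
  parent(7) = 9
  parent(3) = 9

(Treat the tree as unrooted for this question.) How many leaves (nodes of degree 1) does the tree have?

5

Exactly 5 nodes have a single neighbour: 0, 2, 3, 4, 5.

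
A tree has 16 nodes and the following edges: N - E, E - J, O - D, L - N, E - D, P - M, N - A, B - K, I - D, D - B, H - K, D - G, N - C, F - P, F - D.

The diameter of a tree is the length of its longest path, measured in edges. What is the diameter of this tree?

6

Starting from A, a farthest node is M at distance 6.
One longest path: A-N-E-D-F-P-M.
So the diameter is 6.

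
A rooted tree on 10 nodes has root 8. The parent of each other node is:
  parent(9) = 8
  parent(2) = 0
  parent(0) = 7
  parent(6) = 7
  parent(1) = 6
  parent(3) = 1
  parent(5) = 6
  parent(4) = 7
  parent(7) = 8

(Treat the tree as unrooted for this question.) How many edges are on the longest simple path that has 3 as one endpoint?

5

A farthest node from 3 is 2 (9 also at distance 5).
The path 3 – 1 – 6 – 7 – 0 – 2 has 5 edges.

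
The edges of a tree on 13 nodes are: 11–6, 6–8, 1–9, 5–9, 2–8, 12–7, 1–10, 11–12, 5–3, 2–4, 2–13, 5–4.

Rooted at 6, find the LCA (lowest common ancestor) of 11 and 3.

Ancestors of 11 (toward the root): 11, 6.
Ancestors of 3: 3, 5, 4, 2, 8, 6.
The deepest node appearing in both lists is 6.

6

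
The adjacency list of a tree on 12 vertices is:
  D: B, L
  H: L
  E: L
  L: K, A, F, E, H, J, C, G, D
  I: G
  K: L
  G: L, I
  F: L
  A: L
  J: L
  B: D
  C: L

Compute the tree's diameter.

BFS from I reaches B last, at distance 4; BFS from B confirms no node is farther.
Path: I-G-L-D-B.

4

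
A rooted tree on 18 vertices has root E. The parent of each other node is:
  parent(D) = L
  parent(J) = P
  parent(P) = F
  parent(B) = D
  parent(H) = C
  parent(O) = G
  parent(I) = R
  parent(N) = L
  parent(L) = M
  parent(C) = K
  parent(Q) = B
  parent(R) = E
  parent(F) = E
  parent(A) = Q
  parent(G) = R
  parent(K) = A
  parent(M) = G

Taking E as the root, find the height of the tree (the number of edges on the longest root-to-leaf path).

The longest root-to-leaf path is E-R-G-M-L-D-B-Q-A-K-C-H (11 edges).

11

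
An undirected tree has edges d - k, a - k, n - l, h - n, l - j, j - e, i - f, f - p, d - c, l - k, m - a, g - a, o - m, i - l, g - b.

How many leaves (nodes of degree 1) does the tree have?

Exactly 6 nodes have a single neighbour: b, c, e, h, o, p.

6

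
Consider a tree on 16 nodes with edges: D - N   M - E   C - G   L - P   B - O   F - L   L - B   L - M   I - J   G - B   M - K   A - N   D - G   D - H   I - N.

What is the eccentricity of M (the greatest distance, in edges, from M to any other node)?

7

A farthest node from M is J.
The path M-L-B-G-D-N-I-J has 7 edges.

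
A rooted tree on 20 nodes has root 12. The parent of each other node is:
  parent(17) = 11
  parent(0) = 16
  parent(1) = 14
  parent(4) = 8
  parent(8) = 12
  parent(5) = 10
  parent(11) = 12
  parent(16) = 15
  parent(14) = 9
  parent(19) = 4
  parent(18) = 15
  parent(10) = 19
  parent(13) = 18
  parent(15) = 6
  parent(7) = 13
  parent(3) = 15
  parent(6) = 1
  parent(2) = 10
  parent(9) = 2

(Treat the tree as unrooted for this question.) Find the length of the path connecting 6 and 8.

8

Walking from 6: 6–1–14–9–2–10–19–4–8. Length 8.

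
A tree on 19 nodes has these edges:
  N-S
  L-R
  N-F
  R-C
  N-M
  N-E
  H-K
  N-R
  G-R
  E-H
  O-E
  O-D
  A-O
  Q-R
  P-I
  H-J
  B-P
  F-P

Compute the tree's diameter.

A longest path is B - P - F - N - E - H - J, with 6 edges.

6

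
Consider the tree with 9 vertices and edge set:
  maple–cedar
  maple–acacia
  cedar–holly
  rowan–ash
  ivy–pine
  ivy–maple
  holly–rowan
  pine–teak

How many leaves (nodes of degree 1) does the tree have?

Exactly 3 nodes have a single neighbour: acacia, ash, teak.

3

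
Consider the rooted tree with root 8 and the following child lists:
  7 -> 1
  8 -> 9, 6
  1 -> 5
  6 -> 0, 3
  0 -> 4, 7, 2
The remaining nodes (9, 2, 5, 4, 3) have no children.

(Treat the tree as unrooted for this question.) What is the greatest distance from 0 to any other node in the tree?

A farthest node from 0 is 9 (5 also at distance 3).
The path 0-6-8-9 has 3 edges.

3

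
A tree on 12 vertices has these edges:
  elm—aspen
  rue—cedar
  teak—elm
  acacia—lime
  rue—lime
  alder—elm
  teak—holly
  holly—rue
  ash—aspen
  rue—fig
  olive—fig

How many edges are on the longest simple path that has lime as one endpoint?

6

The node farthest from lime is ash, via lime-rue-holly-teak-elm-aspen-ash — 6 edges.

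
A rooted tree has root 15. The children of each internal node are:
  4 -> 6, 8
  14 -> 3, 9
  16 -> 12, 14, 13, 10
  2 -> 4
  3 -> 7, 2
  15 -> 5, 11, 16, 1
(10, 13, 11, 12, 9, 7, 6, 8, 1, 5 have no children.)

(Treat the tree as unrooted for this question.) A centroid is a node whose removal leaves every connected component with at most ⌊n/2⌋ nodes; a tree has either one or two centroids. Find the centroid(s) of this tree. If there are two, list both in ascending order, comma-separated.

14, 16

Delete 14: the remaining components have sizes 8, 6, 1. Max 8 ≤ 8, so 14 is a centroid.
16 is adjacent to 14 and is also a centroid (the largest component after removing it is likewise 8).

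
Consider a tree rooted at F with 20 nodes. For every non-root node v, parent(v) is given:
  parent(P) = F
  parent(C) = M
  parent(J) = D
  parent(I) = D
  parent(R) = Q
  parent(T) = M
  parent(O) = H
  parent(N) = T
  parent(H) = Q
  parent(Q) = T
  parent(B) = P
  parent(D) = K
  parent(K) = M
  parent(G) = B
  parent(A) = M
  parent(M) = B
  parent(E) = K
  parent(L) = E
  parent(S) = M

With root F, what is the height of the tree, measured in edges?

A deepest node is O, reached by F–P–B–M–T–Q–H–O.
That path has 7 edges, so the height is 7.

7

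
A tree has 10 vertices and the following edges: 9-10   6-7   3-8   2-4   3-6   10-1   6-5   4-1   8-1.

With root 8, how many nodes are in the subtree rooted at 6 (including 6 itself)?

3

Descendants of 6 (including itself): 6, 5, 7. That's 3.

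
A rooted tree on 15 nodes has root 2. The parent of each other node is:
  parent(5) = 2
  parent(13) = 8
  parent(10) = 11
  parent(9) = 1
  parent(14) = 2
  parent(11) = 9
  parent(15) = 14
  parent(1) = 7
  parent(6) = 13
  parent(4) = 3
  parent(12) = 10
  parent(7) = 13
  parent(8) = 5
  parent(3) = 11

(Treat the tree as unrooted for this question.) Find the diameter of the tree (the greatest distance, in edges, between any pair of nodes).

A longest path is 15 - 14 - 2 - 5 - 8 - 13 - 7 - 1 - 9 - 11 - 3 - 4, with 11 edges.

11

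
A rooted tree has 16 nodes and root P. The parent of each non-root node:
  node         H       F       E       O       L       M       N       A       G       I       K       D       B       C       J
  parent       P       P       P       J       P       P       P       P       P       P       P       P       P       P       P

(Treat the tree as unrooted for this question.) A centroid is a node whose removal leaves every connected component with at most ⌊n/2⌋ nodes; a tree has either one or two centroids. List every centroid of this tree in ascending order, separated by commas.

P

Removing P splits the tree into components of sizes 2, 1, 1, 1, 1, 1, 1, 1, 1, 1, 1, 1, 1, 1; the largest is 2 ≤ ⌊16/2⌋ = 8.
No neighbour of P does as well, so P is the unique centroid.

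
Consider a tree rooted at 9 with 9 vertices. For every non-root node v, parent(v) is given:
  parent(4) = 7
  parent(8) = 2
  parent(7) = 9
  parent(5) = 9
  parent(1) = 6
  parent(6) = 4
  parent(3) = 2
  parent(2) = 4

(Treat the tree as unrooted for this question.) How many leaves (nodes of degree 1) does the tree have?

4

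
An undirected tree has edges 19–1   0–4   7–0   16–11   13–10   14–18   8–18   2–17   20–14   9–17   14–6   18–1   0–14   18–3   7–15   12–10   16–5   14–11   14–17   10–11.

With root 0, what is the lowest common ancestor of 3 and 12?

14

Path 3→root: 3 18 14 0; path 12→root: 12 10 11 14 0.
First common node: 14.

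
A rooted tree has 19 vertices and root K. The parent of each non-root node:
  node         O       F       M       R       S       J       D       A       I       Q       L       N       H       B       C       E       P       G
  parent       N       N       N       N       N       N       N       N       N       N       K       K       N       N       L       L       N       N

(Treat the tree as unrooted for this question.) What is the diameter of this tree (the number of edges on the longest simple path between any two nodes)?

A longest path is C - L - K - N - M, with 4 edges.

4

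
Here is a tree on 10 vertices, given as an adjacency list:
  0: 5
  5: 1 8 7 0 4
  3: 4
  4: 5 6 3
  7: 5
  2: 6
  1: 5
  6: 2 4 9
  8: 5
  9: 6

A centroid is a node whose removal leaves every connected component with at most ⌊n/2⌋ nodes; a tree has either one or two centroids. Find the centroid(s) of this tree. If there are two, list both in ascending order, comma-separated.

4, 5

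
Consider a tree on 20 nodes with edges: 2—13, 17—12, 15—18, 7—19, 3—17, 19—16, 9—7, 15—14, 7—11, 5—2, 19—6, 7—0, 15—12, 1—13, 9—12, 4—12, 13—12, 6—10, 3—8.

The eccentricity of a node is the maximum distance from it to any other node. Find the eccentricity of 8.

8

The node farthest from 8 is 10, via 8-3-17-12-9-7-19-6-10 — 8 edges.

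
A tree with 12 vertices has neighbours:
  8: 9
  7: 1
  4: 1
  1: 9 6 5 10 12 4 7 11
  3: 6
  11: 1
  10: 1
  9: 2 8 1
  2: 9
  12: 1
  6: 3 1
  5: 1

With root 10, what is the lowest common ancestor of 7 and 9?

1

Ancestors of 7 (toward the root): 7, 1, 10.
Ancestors of 9: 9, 1, 10.
The deepest node appearing in both lists is 1.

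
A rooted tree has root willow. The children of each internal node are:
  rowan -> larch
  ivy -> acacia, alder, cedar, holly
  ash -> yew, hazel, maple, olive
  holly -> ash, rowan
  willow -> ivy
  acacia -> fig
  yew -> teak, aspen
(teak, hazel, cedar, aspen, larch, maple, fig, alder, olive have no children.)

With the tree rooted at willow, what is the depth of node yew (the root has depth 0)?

4

Path from willow to yew: willow – ivy – holly – ash – yew, which has 4 edges.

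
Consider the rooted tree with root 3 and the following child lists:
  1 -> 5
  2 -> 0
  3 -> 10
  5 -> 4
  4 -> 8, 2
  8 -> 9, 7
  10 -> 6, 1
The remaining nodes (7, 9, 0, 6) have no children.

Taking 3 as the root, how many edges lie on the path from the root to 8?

5

3–10–1–5–4–8 — 5 edges.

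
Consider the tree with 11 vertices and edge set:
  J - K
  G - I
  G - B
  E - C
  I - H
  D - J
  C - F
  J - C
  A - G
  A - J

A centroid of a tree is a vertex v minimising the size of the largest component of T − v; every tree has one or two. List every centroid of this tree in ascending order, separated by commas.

J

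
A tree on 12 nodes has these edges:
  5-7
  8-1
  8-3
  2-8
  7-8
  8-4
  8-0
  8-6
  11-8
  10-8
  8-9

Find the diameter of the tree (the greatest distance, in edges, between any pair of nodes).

Starting from 5, a farthest node is 4 at distance 3.
One longest path: 5-7-8-4.
So the diameter is 3.

3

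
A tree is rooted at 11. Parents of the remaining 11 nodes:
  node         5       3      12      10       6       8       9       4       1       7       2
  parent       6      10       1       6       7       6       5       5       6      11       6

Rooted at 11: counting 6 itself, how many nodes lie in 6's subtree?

10

6's subtree: {6, 10, 5, 8, 1, 2, 3, 9, 4, 12}, size 10.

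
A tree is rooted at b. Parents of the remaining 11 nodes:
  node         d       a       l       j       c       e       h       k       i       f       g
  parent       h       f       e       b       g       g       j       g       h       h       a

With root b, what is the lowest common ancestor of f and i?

Path f→root: f h j b; path i→root: i h j b.
First common node: h.

h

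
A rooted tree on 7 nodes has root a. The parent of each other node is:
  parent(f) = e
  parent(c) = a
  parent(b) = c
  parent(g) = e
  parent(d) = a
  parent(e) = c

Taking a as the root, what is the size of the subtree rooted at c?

c's subtree: {c, e, b, g, f}, size 5.

5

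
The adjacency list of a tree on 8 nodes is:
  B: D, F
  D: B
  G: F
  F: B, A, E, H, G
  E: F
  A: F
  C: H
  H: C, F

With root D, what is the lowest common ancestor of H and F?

F

H's ancestor chain is H, F, B, D and F's is F, B, D; they first meet at F.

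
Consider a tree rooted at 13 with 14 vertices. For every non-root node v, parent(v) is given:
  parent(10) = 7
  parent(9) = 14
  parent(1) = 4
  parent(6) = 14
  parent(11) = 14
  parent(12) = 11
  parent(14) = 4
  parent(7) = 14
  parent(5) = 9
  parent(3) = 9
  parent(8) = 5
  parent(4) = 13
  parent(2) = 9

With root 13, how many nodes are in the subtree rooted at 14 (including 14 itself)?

11

14's subtree: {14, 11, 9, 7, 6, 12, 2, 5, 3, 10, 8}, size 11.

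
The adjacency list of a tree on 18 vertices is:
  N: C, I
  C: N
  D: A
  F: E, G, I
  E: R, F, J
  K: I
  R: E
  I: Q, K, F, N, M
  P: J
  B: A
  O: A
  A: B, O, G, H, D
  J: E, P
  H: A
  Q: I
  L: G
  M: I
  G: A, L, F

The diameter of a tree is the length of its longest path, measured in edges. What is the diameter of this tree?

A longest path is H–A–G–F–E–J–P, with 6 edges.

6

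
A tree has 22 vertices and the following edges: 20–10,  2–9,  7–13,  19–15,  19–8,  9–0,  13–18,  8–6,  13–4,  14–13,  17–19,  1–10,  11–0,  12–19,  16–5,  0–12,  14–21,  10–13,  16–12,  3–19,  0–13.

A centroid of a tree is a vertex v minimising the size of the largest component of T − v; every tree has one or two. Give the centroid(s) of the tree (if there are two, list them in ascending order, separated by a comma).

0

Removing 0 splits the tree into components of sizes 9, 9, 2, 1; the largest is 9 ≤ ⌊22/2⌋ = 11.
Every other node leaves some component of size > 11, so the centroid is unique.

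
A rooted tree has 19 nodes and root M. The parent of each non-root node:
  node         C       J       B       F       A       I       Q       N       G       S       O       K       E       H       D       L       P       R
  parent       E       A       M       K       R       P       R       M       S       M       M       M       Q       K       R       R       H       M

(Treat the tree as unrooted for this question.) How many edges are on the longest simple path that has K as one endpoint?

5

The node farthest from K is C, via K – M – R – Q – E – C — 5 edges.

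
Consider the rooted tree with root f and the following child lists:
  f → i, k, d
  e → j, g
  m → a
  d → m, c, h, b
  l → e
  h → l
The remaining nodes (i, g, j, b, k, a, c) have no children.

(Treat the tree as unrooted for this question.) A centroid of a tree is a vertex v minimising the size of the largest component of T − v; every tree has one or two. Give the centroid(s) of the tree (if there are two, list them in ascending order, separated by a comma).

d

Removing d splits the tree into components of sizes 5, 3, 2, 1, 1; the largest is 5 ≤ ⌊13/2⌋ = 6.
No neighbour of d does as well, so d is the unique centroid.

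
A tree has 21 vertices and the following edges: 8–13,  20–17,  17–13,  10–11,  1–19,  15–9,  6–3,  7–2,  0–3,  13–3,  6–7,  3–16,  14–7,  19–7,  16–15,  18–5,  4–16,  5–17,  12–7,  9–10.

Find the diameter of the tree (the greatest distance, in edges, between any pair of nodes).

A longest path is 11-10-9-15-16-3-6-7-19-1, with 9 edges.

9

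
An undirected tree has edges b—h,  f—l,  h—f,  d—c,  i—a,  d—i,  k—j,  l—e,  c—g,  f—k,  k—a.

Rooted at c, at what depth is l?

6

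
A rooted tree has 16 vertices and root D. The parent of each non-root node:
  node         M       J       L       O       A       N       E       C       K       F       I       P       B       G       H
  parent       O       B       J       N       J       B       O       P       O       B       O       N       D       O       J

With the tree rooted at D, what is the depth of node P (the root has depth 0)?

D – B – N – P — 3 edges.

3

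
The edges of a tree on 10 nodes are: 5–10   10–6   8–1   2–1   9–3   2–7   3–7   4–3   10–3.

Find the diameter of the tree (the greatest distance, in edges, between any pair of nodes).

6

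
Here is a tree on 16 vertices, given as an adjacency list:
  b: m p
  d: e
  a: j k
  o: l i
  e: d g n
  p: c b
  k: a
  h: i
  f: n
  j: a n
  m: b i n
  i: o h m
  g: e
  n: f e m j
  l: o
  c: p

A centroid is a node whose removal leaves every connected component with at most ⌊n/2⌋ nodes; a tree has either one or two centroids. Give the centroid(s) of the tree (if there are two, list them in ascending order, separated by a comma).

m, n

Removing m splits the tree into components of sizes 8, 4, 3; the largest is 8 ≤ ⌊16/2⌋ = 8.
Its neighbour n also leaves a largest component of size 8, so both are centroids.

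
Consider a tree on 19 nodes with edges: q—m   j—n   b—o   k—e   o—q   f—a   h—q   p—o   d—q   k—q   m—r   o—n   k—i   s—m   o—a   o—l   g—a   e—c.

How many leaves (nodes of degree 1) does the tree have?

Degree-1 nodes: b, c, d, f, g, h, i, j, l, p, r, s — 12 of them.

12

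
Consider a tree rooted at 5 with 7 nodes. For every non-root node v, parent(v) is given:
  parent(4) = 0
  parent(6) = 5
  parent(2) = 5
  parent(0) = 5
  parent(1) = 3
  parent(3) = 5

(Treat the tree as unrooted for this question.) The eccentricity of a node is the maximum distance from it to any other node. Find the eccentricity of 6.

3

A farthest node from 6 is 4 (1 also at distance 3).
The path 6–5–0–4 has 3 edges.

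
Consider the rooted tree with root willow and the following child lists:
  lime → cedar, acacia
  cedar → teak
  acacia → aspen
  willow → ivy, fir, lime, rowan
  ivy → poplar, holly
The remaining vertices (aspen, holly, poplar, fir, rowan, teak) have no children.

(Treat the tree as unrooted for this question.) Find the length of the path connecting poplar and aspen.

poplar–ivy–willow–lime–acacia–aspen: 5 edges.

5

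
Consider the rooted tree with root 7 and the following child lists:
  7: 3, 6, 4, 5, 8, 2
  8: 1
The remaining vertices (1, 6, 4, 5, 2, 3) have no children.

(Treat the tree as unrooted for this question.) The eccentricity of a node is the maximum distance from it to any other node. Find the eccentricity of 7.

2

A farthest node from 7 is 1.
The path 7-8-1 has 2 edges.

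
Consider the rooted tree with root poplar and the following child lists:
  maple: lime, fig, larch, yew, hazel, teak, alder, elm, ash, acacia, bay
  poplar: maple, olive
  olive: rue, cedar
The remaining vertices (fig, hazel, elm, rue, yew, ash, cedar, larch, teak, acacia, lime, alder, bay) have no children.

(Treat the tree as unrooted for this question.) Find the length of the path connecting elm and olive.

elm - maple - poplar - olive: 3 edges.

3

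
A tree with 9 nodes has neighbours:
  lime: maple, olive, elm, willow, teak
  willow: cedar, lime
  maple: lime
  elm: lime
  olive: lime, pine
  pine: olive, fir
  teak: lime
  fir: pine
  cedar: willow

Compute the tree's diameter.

BFS from fir reaches cedar last, at distance 5; BFS from cedar confirms no node is farther.
Path: fir–pine–olive–lime–willow–cedar.

5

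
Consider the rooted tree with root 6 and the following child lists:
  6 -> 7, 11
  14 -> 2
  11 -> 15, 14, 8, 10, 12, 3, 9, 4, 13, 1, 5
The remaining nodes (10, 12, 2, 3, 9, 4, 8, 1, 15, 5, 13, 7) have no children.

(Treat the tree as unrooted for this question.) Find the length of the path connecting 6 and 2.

3

Walking from 6: 6 – 11 – 14 – 2. Length 3.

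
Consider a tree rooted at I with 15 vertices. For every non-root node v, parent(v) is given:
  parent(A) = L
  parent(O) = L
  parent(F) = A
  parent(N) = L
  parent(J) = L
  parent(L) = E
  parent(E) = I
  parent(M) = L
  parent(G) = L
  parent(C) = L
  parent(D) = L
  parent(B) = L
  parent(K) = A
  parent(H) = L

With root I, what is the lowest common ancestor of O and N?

Ancestors of O (toward the root): O, L, E, I.
Ancestors of N: N, L, E, I.
The deepest node appearing in both lists is L.

L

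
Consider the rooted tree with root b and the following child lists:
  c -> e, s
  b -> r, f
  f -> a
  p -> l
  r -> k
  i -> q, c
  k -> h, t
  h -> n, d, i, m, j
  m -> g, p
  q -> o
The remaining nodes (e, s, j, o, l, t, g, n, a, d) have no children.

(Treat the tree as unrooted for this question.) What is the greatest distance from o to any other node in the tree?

8

A farthest node from o is a.
The path o – q – i – h – k – r – b – f – a has 8 edges.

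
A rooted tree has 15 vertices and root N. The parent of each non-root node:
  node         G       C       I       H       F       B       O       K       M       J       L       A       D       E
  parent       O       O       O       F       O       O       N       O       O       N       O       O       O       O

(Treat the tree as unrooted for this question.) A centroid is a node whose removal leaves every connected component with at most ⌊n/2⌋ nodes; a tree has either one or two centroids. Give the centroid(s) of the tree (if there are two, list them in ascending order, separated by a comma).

O

If O is removed the pieces have sizes 2, 2, 1, 1, 1, 1, 1, 1, 1, 1, 1, 1, all ≤ ⌊15/2⌋ = 7.
No neighbour of O does as well, so O is the unique centroid.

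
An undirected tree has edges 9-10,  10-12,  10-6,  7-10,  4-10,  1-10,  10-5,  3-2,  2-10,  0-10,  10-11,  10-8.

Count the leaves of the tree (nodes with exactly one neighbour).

Degree-1 nodes: 0, 1, 3, 4, 5, 6, 7, 8, 9, 11, 12 — 11 of them.

11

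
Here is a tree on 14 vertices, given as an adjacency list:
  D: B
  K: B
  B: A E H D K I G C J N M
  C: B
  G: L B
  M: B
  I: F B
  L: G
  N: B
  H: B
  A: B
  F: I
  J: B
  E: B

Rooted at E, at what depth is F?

3

E – B – I – F — 3 edges.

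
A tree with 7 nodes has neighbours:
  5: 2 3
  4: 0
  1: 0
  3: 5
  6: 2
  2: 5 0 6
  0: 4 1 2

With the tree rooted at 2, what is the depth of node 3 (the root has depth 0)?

Path from 2 to 3: 2 → 5 → 3, which has 2 edges.

2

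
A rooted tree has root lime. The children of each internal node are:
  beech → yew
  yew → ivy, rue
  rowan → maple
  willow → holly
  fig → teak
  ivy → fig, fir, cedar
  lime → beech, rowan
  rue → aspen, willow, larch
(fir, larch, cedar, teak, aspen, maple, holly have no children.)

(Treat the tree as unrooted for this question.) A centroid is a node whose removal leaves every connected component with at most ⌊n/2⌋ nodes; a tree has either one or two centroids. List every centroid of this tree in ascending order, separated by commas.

yew

If yew is removed the pieces have sizes 5, 5, 4, all ≤ ⌊15/2⌋ = 7.
No neighbour of yew does as well, so yew is the unique centroid.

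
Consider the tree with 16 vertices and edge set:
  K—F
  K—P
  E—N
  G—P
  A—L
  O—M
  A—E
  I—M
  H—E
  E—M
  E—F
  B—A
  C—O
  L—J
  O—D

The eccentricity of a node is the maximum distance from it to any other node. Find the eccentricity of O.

Distances from O peak at 6, attained at G.
O–M–E–F–K–P–G

6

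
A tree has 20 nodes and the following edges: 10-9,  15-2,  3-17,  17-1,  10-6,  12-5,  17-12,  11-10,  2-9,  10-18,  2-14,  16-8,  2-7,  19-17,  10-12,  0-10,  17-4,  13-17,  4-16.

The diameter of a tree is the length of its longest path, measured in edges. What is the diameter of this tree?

Starting from 14, a farthest node is 8 at distance 8.
One longest path: 14–2–9–10–12–17–4–16–8.
So the diameter is 8.

8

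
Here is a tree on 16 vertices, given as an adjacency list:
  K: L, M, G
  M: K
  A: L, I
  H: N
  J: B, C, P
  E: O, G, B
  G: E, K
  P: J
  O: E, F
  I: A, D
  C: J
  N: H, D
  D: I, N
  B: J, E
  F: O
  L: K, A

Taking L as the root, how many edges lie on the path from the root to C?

6

Climbing from C to the root: C–J–B–E–G–K–L. That's 6 steps.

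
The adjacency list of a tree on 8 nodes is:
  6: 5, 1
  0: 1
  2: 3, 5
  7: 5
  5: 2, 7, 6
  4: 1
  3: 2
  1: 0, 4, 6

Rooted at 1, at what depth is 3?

1 → 6 → 5 → 2 → 3 — 4 edges.

4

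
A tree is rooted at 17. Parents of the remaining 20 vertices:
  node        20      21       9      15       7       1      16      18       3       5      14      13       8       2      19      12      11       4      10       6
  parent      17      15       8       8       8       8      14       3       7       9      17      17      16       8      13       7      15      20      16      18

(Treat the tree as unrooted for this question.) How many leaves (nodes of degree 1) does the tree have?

10

Degree-1 nodes: 1, 2, 4, 5, 6, 10, 11, 12, 19, 21 — 10 of them.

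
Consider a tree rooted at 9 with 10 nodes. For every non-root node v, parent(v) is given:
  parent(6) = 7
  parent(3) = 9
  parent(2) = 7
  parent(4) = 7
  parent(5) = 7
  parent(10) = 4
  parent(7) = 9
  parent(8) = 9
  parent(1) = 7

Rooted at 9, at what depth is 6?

Path from 9 to 6: 9 → 7 → 6, which has 2 edges.

2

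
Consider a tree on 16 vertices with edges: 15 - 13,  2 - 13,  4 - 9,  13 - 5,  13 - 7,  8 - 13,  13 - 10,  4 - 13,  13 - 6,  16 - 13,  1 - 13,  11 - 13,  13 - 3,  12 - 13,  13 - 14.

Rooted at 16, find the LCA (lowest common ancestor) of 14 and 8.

14's ancestor chain is 14, 13, 16 and 8's is 8, 13, 16; they first meet at 13.

13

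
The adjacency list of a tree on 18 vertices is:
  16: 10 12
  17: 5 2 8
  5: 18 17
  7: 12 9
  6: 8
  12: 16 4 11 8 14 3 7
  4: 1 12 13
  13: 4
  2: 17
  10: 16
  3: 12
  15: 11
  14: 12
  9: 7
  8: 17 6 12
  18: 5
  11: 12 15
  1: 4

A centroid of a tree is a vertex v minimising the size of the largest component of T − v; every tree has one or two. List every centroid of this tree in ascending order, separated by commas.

12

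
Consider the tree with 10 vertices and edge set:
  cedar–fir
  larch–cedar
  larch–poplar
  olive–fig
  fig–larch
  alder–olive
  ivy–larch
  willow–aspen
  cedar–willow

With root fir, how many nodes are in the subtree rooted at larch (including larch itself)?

6

Descendants of larch (including itself): larch, fig, ivy, poplar, olive, alder. That's 6.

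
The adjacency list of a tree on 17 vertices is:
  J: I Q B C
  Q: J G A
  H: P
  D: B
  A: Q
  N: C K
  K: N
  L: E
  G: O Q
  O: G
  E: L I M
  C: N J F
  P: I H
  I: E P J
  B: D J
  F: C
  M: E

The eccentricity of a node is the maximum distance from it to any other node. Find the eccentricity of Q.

4

Distances from Q peak at 4, attained at K (H, M, L also at distance 4).
Q – J – C – N – K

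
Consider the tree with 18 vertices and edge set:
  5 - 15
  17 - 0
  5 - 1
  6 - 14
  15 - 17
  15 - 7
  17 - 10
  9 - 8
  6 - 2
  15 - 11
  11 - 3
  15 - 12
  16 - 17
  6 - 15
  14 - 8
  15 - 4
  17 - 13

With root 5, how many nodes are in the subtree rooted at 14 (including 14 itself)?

The subtree rooted at 14 contains: 14, 8, 9 — 3 nodes.

3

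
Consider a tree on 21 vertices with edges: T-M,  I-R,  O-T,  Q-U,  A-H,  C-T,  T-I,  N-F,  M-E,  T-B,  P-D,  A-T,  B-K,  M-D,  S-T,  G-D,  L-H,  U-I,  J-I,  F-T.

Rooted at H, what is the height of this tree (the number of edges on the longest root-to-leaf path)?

5

A deepest node is Q, reached by H – A – T – I – U – Q.
That path has 5 edges, so the height is 5.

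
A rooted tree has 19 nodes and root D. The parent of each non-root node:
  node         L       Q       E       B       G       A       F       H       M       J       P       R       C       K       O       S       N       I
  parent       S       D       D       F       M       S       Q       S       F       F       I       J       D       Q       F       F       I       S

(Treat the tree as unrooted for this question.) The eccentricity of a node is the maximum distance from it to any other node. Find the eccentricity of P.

Distances from P peak at 6, attained at C (E also at distance 6).
P – I – S – F – Q – D – C

6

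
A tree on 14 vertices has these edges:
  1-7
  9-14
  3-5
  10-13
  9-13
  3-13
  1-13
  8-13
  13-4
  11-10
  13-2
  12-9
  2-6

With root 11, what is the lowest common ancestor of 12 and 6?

13

Path 12→root: 12 9 13 10 11; path 6→root: 6 2 13 10 11.
First common node: 13.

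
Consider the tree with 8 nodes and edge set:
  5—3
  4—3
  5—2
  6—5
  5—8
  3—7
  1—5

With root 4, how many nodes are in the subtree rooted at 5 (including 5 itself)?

The subtree rooted at 5 contains: 5, 6, 1, 8, 2 — 5 nodes.

5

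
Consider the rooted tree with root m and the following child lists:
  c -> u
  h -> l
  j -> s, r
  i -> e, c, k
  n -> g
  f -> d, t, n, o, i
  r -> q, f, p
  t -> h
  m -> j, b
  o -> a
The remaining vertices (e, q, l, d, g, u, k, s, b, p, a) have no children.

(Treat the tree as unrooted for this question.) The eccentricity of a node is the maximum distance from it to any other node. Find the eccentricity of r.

4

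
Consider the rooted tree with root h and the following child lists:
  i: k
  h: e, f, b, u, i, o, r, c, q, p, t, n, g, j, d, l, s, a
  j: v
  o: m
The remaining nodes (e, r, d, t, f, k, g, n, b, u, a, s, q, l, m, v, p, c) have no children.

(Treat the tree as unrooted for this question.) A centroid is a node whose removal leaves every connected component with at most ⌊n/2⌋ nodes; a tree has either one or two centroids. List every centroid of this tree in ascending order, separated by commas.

If h is removed the pieces have sizes 2, 2, 2, 1, 1, 1, 1, 1, 1, 1, 1, 1, 1, 1, 1, 1, 1, 1, all ≤ ⌊22/2⌋ = 11.
No neighbour of h does as well, so h is the unique centroid.

h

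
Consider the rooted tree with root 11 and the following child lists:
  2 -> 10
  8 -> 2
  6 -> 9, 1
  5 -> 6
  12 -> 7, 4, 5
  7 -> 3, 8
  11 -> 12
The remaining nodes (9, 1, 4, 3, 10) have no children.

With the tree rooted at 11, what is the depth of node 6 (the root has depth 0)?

3

Path from 11 to 6: 11–12–5–6, which has 3 edges.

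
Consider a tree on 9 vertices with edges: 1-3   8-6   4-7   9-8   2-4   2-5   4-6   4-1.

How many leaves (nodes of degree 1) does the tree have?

4

Exactly 4 nodes have a single neighbour: 3, 5, 7, 9.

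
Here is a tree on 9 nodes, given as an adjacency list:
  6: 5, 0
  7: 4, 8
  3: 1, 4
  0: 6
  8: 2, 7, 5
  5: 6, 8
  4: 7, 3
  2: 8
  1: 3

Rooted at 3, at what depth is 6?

3 – 4 – 7 – 8 – 5 – 6 — 5 edges.

5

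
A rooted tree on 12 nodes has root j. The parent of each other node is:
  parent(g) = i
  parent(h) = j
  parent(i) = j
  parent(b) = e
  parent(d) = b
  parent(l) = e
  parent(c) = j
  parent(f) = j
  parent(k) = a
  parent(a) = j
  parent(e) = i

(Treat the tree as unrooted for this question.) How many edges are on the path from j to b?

j–i–e–b: 3 edges.

3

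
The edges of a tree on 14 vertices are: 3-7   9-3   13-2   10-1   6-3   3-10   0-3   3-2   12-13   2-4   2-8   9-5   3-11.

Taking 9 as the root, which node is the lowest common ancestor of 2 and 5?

9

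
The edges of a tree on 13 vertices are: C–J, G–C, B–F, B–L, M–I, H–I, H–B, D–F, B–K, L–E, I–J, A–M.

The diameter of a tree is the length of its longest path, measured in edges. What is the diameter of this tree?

7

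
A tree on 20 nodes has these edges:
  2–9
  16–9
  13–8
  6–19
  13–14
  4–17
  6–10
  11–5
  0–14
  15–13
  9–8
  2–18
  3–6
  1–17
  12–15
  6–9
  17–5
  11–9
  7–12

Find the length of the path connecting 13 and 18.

13–8–9–2–18: 4 edges.

4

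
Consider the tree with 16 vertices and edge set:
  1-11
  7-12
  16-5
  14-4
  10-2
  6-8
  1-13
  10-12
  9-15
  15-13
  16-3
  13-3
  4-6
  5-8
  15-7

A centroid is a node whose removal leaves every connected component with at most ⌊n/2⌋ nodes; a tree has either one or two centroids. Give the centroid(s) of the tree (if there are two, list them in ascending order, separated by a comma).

13

Removing 13 splits the tree into components of sizes 7, 6, 2; the largest is 7 ≤ ⌊16/2⌋ = 8.
No neighbour of 13 does as well, so 13 is the unique centroid.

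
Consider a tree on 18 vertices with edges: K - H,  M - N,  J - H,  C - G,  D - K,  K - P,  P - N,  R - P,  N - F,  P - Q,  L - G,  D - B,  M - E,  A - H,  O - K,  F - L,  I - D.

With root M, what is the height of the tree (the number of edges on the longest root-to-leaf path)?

The longest root-to-leaf path is M-N-P-K-D-I (5 edges).

5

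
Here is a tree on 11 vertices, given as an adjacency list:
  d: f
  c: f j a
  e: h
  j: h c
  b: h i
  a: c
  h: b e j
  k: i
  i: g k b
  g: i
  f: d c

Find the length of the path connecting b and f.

Walking from b: b - h - j - c - f. Length 4.

4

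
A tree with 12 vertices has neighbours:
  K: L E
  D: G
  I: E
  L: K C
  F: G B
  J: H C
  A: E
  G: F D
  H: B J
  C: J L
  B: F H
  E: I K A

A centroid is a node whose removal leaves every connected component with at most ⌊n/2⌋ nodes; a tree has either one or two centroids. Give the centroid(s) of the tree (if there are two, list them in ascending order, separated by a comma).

C, J

Removing C splits the tree into components of sizes 6, 5; the largest is 6 ≤ ⌊12/2⌋ = 6.
J is adjacent to C and is also a centroid (the largest component after removing it is likewise 6).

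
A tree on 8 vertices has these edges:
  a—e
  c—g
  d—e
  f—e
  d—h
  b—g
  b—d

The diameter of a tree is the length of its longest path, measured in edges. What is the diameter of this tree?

5

A longest path is c–g–b–d–e–f, with 5 edges.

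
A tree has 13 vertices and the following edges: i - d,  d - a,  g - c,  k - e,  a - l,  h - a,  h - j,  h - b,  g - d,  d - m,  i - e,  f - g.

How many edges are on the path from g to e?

3

Walking from g: g - d - i - e. Length 3.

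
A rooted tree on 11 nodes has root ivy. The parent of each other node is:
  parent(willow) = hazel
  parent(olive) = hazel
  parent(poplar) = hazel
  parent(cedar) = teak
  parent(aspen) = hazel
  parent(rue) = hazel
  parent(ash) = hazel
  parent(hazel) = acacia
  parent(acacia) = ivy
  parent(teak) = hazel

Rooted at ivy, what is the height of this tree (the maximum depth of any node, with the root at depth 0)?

The longest root-to-leaf path is ivy–acacia–hazel–teak–cedar (4 edges).

4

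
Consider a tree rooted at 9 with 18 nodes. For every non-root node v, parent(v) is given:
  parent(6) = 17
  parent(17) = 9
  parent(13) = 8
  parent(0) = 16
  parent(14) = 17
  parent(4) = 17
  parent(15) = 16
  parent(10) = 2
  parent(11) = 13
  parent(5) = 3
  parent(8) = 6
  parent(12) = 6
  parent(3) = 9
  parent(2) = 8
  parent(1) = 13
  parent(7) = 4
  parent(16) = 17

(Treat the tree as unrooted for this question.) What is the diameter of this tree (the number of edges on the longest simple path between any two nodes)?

7

BFS from 11 reaches 5 last, at distance 7; BFS from 5 confirms no node is farther.
Path: 11-13-8-6-17-9-3-5.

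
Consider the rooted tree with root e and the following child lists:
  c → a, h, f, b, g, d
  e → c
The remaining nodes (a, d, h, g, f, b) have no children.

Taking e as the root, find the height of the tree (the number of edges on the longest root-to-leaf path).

2

A deepest node is d, reached by e–c–d.
That path has 2 edges, so the height is 2.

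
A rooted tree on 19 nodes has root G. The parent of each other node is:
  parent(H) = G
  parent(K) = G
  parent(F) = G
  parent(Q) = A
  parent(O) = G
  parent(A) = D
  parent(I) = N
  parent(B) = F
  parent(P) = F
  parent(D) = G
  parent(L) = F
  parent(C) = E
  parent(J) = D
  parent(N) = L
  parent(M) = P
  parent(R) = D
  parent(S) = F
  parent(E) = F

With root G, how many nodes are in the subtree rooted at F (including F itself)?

10

Descendants of F (including itself): F, E, S, P, B, L, C, M, N, I. That's 10.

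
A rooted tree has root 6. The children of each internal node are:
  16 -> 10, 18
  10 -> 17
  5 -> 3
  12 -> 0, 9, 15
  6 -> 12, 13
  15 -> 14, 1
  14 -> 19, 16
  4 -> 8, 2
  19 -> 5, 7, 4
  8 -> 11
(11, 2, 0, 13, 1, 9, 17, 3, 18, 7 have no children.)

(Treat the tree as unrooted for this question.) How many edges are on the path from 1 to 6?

3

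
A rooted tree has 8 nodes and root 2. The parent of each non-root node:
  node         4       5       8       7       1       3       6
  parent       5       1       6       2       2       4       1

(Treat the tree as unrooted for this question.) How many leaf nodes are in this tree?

The leaves are 3, 7, 8.
That is 3 leaves.

3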